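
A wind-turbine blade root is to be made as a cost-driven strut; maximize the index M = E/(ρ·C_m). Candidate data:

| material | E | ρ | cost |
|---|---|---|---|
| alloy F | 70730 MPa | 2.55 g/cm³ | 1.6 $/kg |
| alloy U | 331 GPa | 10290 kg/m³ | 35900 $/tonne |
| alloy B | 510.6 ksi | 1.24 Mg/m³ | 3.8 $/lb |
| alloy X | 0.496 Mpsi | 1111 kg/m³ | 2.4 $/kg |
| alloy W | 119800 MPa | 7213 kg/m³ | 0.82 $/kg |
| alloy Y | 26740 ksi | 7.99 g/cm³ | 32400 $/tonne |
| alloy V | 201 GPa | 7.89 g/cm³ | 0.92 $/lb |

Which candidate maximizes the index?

Putting every candidate on a common basis:
  alloy F: E = 70.73 GPa, ρ = 2550 kg/m³, cost = 1.600 $/kg
  alloy U: E = 331.0 GPa, ρ = 10290 kg/m³, cost = 35.90 $/kg
  alloy B: E = 3.520 GPa, ρ = 1240 kg/m³, cost = 8.377 $/kg
  alloy X: E = 3.420 GPa, ρ = 1111 kg/m³, cost = 2.400 $/kg
  alloy W: E = 119.8 GPa, ρ = 7213 kg/m³, cost = 0.8200 $/kg
  alloy Y: E = 184.4 GPa, ρ = 7990 kg/m³, cost = 32.40 $/kg
  alloy V: E = 201.0 GPa, ρ = 7890 kg/m³, cost = 2.028 $/kg
  alloy W: M = 20.3 MN·m per $
  alloy F: M = 17.3 MN·m per $
  alloy V: M = 12.6 MN·m per $
  alloy X: M = 1.28 MN·m per $
  alloy U: M = 0.896 MN·m per $
  alloy Y: M = 0.712 MN·m per $
  alloy B: M = 0.339 MN·m per $
Alloy W has the largest M.

alloy W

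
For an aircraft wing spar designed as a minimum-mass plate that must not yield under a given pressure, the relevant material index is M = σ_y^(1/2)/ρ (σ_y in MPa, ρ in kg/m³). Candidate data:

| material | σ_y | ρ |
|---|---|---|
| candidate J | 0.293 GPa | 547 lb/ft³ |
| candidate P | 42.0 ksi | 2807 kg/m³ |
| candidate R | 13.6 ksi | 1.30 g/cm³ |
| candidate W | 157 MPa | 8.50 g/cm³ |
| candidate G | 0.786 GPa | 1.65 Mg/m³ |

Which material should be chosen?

Normalizing units and computing the index:
  candidate J: σ_y = 293.0 MPa, ρ = 8762 kg/m³
  candidate P: σ_y = 289.6 MPa, ρ = 2807 kg/m³
  candidate R: σ_y = 93.77 MPa, ρ = 1300 kg/m³
  candidate W: σ_y = 157.0 MPa, ρ = 8500 kg/m³
  candidate G: σ_y = 786.0 MPa, ρ = 1650 kg/m³
  candidate G: M = 17.0×10⁻³
  candidate R: M = 7.45×10⁻³
  candidate P: M = 6.06×10⁻³
  candidate J: M = 1.95×10⁻³
  candidate W: M = 1.47×10⁻³
The maximum is for candidate G.

candidate G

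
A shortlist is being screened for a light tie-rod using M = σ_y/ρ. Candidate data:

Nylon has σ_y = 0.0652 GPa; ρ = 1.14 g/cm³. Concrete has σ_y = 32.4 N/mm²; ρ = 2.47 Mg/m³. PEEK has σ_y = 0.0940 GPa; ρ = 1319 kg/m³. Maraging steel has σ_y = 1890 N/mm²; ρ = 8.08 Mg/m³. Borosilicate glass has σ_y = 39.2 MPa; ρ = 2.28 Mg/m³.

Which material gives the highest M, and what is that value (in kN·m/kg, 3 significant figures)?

Convert each candidate to consistent units, then evaluate M:
  nylon: σ_y = 65.20 MPa, ρ = 1140 kg/m³
  concrete: σ_y = 32.40 MPa, ρ = 2470 kg/m³
  PEEK: σ_y = 94.00 MPa, ρ = 1319 kg/m³
  maraging steel: σ_y = 1890 MPa, ρ = 8080 kg/m³
  borosilicate glass: σ_y = 39.20 MPa, ρ = 2280 kg/m³
  maraging steel: M = 234 kN·m/kg
  PEEK: M = 71.3 kN·m/kg
  nylon: M = 57.2 kN·m/kg
  borosilicate glass: M = 17.2 kN·m/kg
  concrete: M = 13.1 kN·m/kg
Highest index: maraging steel.

maraging steel, M = 234 kN·m/kg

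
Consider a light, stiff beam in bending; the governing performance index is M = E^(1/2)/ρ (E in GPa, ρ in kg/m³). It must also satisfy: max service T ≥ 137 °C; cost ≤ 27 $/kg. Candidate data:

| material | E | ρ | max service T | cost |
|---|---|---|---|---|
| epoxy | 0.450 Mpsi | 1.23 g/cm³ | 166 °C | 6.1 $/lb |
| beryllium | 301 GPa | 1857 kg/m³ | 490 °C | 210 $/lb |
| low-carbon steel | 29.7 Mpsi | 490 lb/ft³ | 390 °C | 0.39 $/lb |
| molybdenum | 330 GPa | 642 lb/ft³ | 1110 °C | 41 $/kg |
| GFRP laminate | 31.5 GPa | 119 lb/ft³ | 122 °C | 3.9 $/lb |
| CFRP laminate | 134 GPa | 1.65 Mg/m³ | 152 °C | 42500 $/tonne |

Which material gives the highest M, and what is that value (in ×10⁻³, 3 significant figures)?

low-carbon steel, M = 1.82×10⁻³

Screen on constraints: max service T ≥ 137 °C; cost ≤ 27 $/kg. Survivors: epoxy, low-carbon steel.
Putting every candidate on a common basis:
  epoxy: E = 3.103 GPa, ρ = 1230 kg/m³
  low-carbon steel: E = 204.8 GPa, ρ = 7849 kg/m³
  low-carbon steel: M = 1.82×10⁻³
  epoxy: M = 1.43×10⁻³
Highest index: low-carbon steel.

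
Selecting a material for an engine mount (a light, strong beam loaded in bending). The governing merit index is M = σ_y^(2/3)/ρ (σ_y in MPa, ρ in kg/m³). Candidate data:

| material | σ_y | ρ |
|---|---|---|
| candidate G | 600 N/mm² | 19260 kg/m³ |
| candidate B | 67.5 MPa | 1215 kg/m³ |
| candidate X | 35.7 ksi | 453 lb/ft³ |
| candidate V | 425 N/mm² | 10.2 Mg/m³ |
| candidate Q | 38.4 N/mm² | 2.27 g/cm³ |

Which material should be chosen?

After converting to SI:
  candidate G: σ_y = 600.0 MPa, ρ = 19260 kg/m³
  candidate B: σ_y = 67.50 MPa, ρ = 1215 kg/m³
  candidate X: σ_y = 246.1 MPa, ρ = 7256 kg/m³
  candidate V: σ_y = 425.0 MPa, ρ = 10200 kg/m³
  candidate Q: σ_y = 38.40 MPa, ρ = 2270 kg/m³
  candidate B: M = 13.6×10⁻³
  candidate V: M = 5.54×10⁻³
  candidate X: M = 5.41×10⁻³
  candidate Q: M = 5.01×10⁻³
  candidate G: M = 3.69×10⁻³
Candidate B has the largest M.

candidate B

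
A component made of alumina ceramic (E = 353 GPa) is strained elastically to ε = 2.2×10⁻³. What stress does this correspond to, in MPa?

777 MPa

σ = E·ε = 353000 MPa × 2.2×10⁻³ = 777 MPa.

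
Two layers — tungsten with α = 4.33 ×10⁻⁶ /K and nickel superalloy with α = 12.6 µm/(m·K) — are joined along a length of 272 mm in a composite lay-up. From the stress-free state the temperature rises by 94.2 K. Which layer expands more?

nickel superalloy

α(tungsten) = 4.33×10⁻⁶/K vs α(nickel superalloy) = 12.6×10⁻⁶/K.
Higher α expands more for the same ΔT: nickel superalloy.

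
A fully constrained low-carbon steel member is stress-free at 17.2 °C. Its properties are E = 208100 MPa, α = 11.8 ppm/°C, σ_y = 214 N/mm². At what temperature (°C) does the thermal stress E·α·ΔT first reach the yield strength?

104 °C

E = 208100 MPa = 208.1 GPa.
σ_y = 214 N/mm² = 214.0 MPa.
E·α·ΔT = 214.0 MPa ⇒ ΔT = 214.0 / (208.1×10³ × 11.8×10⁻⁶) = 87.15 K.
T = 17.2 + 87.15 = 104.3 °C.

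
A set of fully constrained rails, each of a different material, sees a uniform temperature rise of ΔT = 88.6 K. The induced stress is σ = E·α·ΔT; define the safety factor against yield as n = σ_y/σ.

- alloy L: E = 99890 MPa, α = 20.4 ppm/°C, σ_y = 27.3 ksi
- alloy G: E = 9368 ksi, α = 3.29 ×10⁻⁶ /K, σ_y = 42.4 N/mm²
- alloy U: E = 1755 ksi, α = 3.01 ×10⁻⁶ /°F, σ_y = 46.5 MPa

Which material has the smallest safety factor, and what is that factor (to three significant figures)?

alloy L, n = 1.04

Per material, after unit conversion:
  alloy L: E = 99.89, α = 20.4, σ_y = 188.2 → σ = 181 MPa, n = 1.04
  alloy G: E = 64.59, α = 3.29, σ_y = 42.40 → σ = 18.8 MPa, n = 2.25
  alloy U: E = 12.10, α = 5.42, σ_y = 46.50 → σ = 5.81 MPa, n = 8.01
Smallest n: alloy L with n = 1.04.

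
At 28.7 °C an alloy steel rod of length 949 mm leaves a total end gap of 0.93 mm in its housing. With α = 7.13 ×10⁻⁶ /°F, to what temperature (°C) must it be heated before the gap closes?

α = 7.13×10⁻⁶/°F × 9/5 = 12.8×10⁻⁶/K.
α·L₀·ΔT = 0.93 mm ⇒ ΔT = 0.93 / (12.8×10⁻⁶ × 949.0) = 76.36 K.
T = 28.7 + 76.36 = 105.1 °C.

105 °C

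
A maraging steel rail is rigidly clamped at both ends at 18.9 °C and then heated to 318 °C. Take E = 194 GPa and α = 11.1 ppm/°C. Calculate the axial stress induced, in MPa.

ΔT = 299.1 K. Constrained thermal stress σ = E·α·ΔT = 194.0×10³ MPa × 11.1×10⁻⁶ × 299.1 = 644 MPa (compressive).

644 MPa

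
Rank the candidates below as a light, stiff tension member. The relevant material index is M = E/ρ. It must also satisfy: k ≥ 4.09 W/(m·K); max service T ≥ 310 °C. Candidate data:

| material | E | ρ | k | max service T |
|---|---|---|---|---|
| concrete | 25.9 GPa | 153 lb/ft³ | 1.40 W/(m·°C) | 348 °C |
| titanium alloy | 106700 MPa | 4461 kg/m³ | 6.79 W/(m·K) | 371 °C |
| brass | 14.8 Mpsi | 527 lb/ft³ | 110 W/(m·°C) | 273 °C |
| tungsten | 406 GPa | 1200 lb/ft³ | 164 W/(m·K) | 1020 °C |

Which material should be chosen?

titanium alloy

Screen on constraints: k ≥ 4.09 W/(m·K); max service T ≥ 310 °C. Survivors: titanium alloy, tungsten.
In SI units:
  titanium alloy: E = 106.7 GPa, ρ = 4461 kg/m³
  tungsten: E = 406.0 GPa, ρ = 19220 kg/m³
  titanium alloy: M = 23.9 MN·m/kg
  tungsten: M = 21.1 MN·m/kg
Titanium alloy ranks first.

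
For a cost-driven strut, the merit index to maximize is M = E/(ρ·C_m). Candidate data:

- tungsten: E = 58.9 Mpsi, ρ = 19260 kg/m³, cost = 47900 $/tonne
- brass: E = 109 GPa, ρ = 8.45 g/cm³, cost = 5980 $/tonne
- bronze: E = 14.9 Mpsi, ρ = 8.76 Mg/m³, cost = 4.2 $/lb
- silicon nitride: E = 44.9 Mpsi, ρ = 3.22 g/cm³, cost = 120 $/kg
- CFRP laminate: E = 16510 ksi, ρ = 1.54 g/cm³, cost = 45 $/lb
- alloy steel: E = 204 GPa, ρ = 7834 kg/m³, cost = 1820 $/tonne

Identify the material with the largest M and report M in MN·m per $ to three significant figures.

alloy steel, M = 14.3 MN·m per $

Normalizing units and computing the index:
  tungsten: E = 406.1 GPa, ρ = 19260 kg/m³, cost = 47.90 $/kg
  brass: E = 109.0 GPa, ρ = 8450 kg/m³, cost = 5.980 $/kg
  bronze: E = 102.7 GPa, ρ = 8760 kg/m³, cost = 9.259 $/kg
  silicon nitride: E = 309.6 GPa, ρ = 3220 kg/m³, cost = 120.0 $/kg
  CFRP laminate: E = 113.8 GPa, ρ = 1540 kg/m³, cost = 99.21 $/kg
  alloy steel: E = 204.0 GPa, ρ = 7834 kg/m³, cost = 1.820 $/kg
  alloy steel: M = 14.3 MN·m per $
  brass: M = 2.16 MN·m per $
  bronze: M = 1.27 MN·m per $
  silicon nitride: M = 0.801 MN·m per $
  CFRP laminate: M = 0.745 MN·m per $
  tungsten: M = 0.440 MN·m per $
Alloy steel ranks first.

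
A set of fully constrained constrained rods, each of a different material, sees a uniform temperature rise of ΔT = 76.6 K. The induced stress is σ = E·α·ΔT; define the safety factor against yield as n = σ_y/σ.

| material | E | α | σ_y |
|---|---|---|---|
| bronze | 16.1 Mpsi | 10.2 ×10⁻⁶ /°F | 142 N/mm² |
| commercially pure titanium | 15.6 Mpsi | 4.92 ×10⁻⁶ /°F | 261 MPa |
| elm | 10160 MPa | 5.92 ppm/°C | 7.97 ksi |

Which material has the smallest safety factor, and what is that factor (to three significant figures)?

Per material, after unit conversion:
  bronze: E = 111.0, α = 18.4, σ_y = 142.0 → σ = 156 MPa, n = 0.910
  commercially pure titanium: E = 107.6, α = 8.86, σ_y = 261.0 → σ = 73.0 MPa, n = 3.58
  elm: E = 10.16, α = 5.92, σ_y = 54.95 → σ = 4.61 MPa, n = 11.9
The minimum is bronze at n = 0.910.

bronze, n = 0.910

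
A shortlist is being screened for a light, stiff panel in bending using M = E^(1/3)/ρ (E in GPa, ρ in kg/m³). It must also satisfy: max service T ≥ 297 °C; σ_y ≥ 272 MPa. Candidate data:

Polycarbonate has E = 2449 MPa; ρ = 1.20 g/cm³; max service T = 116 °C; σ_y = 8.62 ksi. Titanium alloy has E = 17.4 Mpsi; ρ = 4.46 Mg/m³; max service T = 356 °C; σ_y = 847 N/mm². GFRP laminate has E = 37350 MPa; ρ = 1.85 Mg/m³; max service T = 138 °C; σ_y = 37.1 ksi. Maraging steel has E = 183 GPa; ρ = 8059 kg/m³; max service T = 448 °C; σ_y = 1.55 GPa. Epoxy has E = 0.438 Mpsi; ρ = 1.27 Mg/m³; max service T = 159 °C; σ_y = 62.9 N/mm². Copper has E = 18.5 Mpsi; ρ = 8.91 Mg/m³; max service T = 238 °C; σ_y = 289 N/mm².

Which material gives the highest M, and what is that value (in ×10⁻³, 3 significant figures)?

titanium alloy, M = 1.11×10⁻³

Screen on constraints: max service T ≥ 297 °C; σ_y ≥ 272 MPa. Survivors: titanium alloy, maraging steel.
Convert each candidate to consistent units, then evaluate M:
  titanium alloy: E = 120.0 GPa, ρ = 4460 kg/m³
  maraging steel: E = 183.0 GPa, ρ = 8059 kg/m³
  titanium alloy: M = 1.11×10⁻³
  maraging steel: M = 0.704×10⁻³
The maximum is for titanium alloy.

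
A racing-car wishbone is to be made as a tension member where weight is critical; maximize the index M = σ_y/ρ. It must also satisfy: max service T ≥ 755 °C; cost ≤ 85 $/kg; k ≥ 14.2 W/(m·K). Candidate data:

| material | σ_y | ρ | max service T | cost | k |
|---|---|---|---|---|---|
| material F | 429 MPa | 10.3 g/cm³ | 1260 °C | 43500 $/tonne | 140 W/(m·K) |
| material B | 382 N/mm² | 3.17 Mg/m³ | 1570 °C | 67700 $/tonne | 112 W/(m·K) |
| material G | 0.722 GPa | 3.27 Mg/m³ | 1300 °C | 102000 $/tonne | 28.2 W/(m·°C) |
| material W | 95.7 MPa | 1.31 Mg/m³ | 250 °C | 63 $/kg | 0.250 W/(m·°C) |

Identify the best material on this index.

Screen on constraints: max service T ≥ 755 °C; cost ≤ 85 $/kg; k ≥ 14.2 W/(m·K). Survivors: material F, material B.
In SI units:
  material F: σ_y = 429.0 MPa, ρ = 10300 kg/m³
  material B: σ_y = 382.0 MPa, ρ = 3170 kg/m³
  material B: M = 121 kN·m/kg
  material F: M = 41.7 kN·m/kg
Material B ranks first.

material B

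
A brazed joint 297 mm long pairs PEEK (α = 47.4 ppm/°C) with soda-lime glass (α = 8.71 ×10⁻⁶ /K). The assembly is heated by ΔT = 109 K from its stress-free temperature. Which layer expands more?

PEEK

α(PEEK) = 47.4×10⁻⁶/K vs α(soda-lime glass) = 8.71×10⁻⁶/K.
Higher α expands more for the same ΔT: PEEK.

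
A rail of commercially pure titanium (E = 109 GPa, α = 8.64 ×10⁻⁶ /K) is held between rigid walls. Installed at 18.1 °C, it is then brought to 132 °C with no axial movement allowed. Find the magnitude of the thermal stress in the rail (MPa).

107 MPa

ΔT = 113.9 K. Constrained thermal stress σ = E·α·ΔT = 109.0×10³ MPa × 8.64×10⁻⁶ × 113.9 = 107 MPa (compressive).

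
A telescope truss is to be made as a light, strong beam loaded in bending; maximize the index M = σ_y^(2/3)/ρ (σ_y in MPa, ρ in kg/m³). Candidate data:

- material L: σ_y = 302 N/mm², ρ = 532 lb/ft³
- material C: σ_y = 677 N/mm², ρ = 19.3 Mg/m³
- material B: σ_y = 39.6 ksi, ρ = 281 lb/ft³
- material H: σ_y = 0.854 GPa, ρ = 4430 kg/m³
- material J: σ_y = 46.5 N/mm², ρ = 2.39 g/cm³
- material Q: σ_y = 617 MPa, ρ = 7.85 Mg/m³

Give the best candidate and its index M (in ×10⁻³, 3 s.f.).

material H, M = 20.3×10⁻³

After converting to SI:
  material L: σ_y = 302.0 MPa, ρ = 8522 kg/m³
  material C: σ_y = 677.0 MPa, ρ = 19300 kg/m³
  material B: σ_y = 273.0 MPa, ρ = 4501 kg/m³
  material H: σ_y = 854.0 MPa, ρ = 4430 kg/m³
  material J: σ_y = 46.50 MPa, ρ = 2390 kg/m³
  material Q: σ_y = 617.0 MPa, ρ = 7850 kg/m³
  material H: M = 20.3×10⁻³
  material B: M = 9.35×10⁻³
  material Q: M = 9.23×10⁻³
  material J: M = 5.41×10⁻³
  material L: M = 5.28×10⁻³
  material C: M = 3.99×10⁻³
Material H ranks first.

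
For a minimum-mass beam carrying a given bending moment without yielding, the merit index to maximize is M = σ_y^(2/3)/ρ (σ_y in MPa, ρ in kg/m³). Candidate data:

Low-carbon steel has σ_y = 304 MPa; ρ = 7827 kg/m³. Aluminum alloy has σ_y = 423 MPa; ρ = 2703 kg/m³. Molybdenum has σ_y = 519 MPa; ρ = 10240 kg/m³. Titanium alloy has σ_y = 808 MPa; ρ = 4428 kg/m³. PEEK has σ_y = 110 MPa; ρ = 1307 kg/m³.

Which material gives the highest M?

Per-candidate index values:
  aluminum alloy: M = 20.8×10⁻³
  titanium alloy: M = 19.6×10⁻³
  PEEK: M = 17.6×10⁻³
  molybdenum: M = 6.31×10⁻³
  low-carbon steel: M = 5.78×10⁻³
The maximum is for aluminum alloy.

aluminum alloy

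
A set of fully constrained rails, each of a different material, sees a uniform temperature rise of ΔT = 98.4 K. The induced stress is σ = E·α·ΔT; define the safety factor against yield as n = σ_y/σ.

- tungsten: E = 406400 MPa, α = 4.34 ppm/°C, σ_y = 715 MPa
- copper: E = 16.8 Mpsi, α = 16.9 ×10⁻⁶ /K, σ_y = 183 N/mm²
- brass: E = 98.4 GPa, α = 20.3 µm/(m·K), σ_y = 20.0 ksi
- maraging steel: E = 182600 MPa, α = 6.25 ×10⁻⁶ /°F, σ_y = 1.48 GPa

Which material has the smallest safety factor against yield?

brass

In consistent units (E in GPa, α in ×10⁻⁶/K, σ_y in MPa):
  tungsten: E = 406.4, α = 4.34, σ_y = 715.0 → σ = 174 MPa, n = 4.12
  copper: E = 115.8, α = 16.9, σ_y = 183.0 → σ = 193 MPa, n = 0.950
  brass: E = 98.40, α = 20.3, σ_y = 137.9 → σ = 197 MPa, n = 0.702
  maraging steel: E = 182.6, α = 11.2, σ_y = 1480 → σ = 202 MPa, n = 7.32
The minimum is brass at n = 0.702.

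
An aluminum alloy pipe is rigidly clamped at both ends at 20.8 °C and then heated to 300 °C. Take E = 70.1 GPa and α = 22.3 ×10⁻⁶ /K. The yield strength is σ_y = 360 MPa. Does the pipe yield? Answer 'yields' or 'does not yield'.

yields

ΔT = 279.2 K. Constrained thermal stress σ = E·α·ΔT = 70.10×10³ MPa × 22.3×10⁻⁶ × 279.2 = 436 MPa (compressive).
Compare to σ_y = 360 MPa: σ ≥ σ_y, so it yields.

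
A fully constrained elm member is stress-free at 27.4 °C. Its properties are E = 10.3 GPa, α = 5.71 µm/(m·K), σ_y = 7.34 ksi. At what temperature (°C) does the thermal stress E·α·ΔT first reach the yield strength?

888 °C

σ_y = 7.34 ksi = 50.61 MPa.
E·α·ΔT = 50.61 MPa ⇒ ΔT = 50.61 / (10.30×10³ × 5.71×10⁻⁶) = 860.5 K.
T = 27.4 + 860.5 = 887.9 °C.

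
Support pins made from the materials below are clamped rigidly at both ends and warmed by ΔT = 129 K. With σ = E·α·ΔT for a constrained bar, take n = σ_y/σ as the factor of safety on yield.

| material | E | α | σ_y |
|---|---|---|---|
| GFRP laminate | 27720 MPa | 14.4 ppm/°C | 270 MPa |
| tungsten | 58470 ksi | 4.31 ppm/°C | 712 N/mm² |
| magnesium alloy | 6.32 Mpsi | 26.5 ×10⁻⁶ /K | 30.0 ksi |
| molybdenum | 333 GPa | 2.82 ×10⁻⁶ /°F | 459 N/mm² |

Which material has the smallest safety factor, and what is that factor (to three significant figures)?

magnesium alloy, n = 1.39

In consistent units (E in GPa, α in ×10⁻⁶/K, σ_y in MPa):
  GFRP laminate: E = 27.72, α = 14.4, σ_y = 270.0 → σ = 51.5 MPa, n = 5.24
  tungsten: E = 403.1, α = 4.31, σ_y = 712.0 → σ = 224 MPa, n = 3.18
  magnesium alloy: E = 43.57, α = 26.5, σ_y = 206.8 → σ = 149 MPa, n = 1.39
  molybdenum: E = 333.0, α = 5.08, σ_y = 459.0 → σ = 218 MPa, n = 2.11
The minimum is magnesium alloy at n = 1.39.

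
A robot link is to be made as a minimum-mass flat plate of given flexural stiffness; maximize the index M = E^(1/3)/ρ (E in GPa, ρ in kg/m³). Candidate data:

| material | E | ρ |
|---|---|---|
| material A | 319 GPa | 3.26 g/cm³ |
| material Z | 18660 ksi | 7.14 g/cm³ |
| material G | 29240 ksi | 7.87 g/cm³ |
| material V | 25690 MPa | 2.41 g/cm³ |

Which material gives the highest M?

material A

Normalizing units and computing the index:
  material A: E = 319.0 GPa, ρ = 3260 kg/m³
  material Z: E = 128.7 GPa, ρ = 7140 kg/m³
  material G: E = 201.6 GPa, ρ = 7870 kg/m³
  material V: E = 25.69 GPa, ρ = 2410 kg/m³
  material A: M = 2.10×10⁻³
  material V: M = 1.22×10⁻³
  material G: M = 0.745×10⁻³
  material Z: M = 0.707×10⁻³
The maximum is for material A.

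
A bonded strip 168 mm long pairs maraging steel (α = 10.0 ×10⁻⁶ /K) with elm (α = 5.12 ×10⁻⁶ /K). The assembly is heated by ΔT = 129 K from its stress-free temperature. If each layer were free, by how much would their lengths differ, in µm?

Δα = |10.0 − 5.12|×10⁻⁶/K = 4.88×10⁻⁶/K.
ΔL_mismatch = Δα·L·ΔT = 4.88×10⁻⁶ × 168.0 mm × 129.0 K = 106 µm.

106 µm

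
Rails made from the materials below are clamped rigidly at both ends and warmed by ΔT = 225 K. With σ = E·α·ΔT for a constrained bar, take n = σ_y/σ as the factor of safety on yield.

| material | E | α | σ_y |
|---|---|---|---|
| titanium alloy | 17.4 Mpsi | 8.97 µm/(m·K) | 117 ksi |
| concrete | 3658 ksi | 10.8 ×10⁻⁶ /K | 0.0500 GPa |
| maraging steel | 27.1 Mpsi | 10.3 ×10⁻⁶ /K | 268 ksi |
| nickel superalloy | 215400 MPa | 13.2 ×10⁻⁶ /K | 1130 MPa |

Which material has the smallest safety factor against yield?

With everything in SI (GPa, ×10⁻⁶/K, MPa):
  titanium alloy: E = 120.0, α = 8.97, σ_y = 806.7 → σ = 242 MPa, n = 3.33
  concrete: E = 25.22, α = 10.8, σ_y = 50.00 → σ = 61.3 MPa, n = 0.816
  maraging steel: E = 186.8, α = 10.3, σ_y = 1848 → σ = 433 MPa, n = 4.27
  nickel superalloy: E = 215.4, α = 13.2, σ_y = 1130 → σ = 640 MPa, n = 1.77
The minimum is concrete at n = 0.816.

concrete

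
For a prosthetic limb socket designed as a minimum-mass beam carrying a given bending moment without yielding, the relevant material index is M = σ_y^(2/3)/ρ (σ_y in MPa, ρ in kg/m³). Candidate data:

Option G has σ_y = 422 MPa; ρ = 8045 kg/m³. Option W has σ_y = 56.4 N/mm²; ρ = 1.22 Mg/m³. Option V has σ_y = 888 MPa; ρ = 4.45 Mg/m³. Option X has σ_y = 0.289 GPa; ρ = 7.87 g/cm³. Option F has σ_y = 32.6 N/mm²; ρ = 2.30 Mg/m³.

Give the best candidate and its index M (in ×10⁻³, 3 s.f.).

Convert each candidate to consistent units, then evaluate M:
  option G: σ_y = 422.0 MPa, ρ = 8045 kg/m³
  option W: σ_y = 56.40 MPa, ρ = 1220 kg/m³
  option V: σ_y = 888.0 MPa, ρ = 4450 kg/m³
  option X: σ_y = 289.0 MPa, ρ = 7870 kg/m³
  option F: σ_y = 32.60 MPa, ρ = 2300 kg/m³
  option V: M = 20.8×10⁻³
  option W: M = 12.1×10⁻³
  option G: M = 6.99×10⁻³
  option X: M = 5.55×10⁻³
  option F: M = 4.44×10⁻³
The maximum is for option V.

option V, M = 20.8×10⁻³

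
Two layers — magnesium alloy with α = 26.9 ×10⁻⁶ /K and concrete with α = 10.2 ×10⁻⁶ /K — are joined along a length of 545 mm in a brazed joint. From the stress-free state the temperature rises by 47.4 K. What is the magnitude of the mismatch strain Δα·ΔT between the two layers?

7.92×10⁻⁴

Δα = |26.9 − 10.2|×10⁻⁶/K = 16.7×10⁻⁶/K.
Mismatch strain = Δα·ΔT = 16.7×10⁻⁶ × 47.4 = 7.92×10⁻⁴.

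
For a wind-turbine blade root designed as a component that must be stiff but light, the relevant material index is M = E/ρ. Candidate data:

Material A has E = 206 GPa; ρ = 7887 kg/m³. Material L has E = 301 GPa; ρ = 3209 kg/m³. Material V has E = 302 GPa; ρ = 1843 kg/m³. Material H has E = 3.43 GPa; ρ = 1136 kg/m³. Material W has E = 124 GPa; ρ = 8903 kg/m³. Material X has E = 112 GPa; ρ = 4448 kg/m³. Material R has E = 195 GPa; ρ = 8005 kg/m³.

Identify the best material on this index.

material V

Evaluate M for each candidate:
  material V: M = 164 MN·m/kg
  material L: M = 93.8 MN·m/kg
  material A: M = 26.1 MN·m/kg
  material X: M = 25.2 MN·m/kg
  material R: M = 24.4 MN·m/kg
  material W: M = 13.9 MN·m/kg
  material H: M = 3.02 MN·m/kg
Material V ranks first.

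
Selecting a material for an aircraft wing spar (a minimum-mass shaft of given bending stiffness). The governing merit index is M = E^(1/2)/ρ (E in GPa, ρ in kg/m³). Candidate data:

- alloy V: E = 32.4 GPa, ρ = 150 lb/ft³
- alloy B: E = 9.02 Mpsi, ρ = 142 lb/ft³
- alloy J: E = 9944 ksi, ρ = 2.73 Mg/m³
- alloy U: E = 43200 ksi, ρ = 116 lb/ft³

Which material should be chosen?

alloy U

After converting to SI:
  alloy V: E = 32.40 GPa, ρ = 2403 kg/m³
  alloy B: E = 62.19 GPa, ρ = 2275 kg/m³
  alloy J: E = 68.56 GPa, ρ = 2730 kg/m³
  alloy U: E = 297.9 GPa, ρ = 1858 kg/m³
  alloy U: M = 9.29×10⁻³
  alloy B: M = 3.47×10⁻³
  alloy J: M = 3.03×10⁻³
  alloy V: M = 2.37×10⁻³
Alloy U ranks first.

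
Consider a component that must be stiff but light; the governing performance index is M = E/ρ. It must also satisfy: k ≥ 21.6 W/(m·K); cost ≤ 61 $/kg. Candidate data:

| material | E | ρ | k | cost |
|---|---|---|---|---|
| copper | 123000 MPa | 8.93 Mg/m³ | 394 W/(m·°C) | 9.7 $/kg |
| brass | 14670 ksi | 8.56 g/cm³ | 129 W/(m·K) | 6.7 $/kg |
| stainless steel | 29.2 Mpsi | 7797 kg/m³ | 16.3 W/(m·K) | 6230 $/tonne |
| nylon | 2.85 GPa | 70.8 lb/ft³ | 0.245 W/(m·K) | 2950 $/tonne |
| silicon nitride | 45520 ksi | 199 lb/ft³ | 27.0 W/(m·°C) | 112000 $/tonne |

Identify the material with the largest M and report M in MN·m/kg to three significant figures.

copper, M = 13.8 MN·m/kg

Screen on constraints: k ≥ 21.6 W/(m·K); cost ≤ 61 $/kg. Survivors: copper, brass.
After converting to SI:
  copper: E = 123.0 GPa, ρ = 8930 kg/m³
  brass: E = 101.1 GPa, ρ = 8560 kg/m³
  copper: M = 13.8 MN·m/kg
  brass: M = 11.8 MN·m/kg
Copper has the largest M.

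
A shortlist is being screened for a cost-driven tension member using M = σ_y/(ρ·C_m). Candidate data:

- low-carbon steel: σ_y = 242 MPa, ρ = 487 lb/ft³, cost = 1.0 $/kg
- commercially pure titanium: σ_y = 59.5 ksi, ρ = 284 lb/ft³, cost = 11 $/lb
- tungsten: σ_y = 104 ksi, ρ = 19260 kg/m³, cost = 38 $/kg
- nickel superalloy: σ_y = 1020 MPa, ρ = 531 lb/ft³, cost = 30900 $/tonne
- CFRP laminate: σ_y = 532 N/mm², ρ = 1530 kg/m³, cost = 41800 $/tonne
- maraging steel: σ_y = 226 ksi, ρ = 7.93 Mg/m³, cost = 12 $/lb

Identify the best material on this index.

low-carbon steel

Convert each candidate to consistent units, then evaluate M:
  low-carbon steel: σ_y = 242.0 MPa, ρ = 7801 kg/m³, cost = 1.000 $/kg
  commercially pure titanium: σ_y = 410.2 MPa, ρ = 4549 kg/m³, cost = 24.25 $/kg
  tungsten: σ_y = 717.1 MPa, ρ = 19260 kg/m³, cost = 38.00 $/kg
  nickel superalloy: σ_y = 1020 MPa, ρ = 8506 kg/m³, cost = 30.90 $/kg
  CFRP laminate: σ_y = 532.0 MPa, ρ = 1530 kg/m³, cost = 41.80 $/kg
  maraging steel: σ_y = 1558 MPa, ρ = 7930 kg/m³, cost = 26.46 $/kg
  low-carbon steel: M = 31.0 kN·m per $
  CFRP laminate: M = 8.32 kN·m per $
  maraging steel: M = 7.43 kN·m per $
  nickel superalloy: M = 3.88 kN·m per $
  commercially pure titanium: M = 3.72 kN·m per $
  tungsten: M = 0.980 kN·m per $
Highest index: low-carbon steel.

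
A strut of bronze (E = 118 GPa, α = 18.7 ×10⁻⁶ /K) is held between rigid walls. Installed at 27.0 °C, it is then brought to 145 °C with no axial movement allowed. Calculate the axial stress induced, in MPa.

ΔT = 118.0 K. Constrained thermal stress σ = E·α·ΔT = 118.0×10³ MPa × 18.7×10⁻⁶ × 118.0 = 260 MPa (compressive).

260 MPa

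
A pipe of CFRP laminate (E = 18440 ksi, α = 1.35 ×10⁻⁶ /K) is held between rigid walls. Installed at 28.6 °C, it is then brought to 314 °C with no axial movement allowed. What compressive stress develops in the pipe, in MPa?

49.0 MPa

E = 18440 ksi = 127.1 GPa.
ΔT = 285.4 K. Constrained thermal stress σ = E·α·ΔT = 127.1×10³ MPa × 1.35×10⁻⁶ × 285.4 = 49.0 MPa (compressive).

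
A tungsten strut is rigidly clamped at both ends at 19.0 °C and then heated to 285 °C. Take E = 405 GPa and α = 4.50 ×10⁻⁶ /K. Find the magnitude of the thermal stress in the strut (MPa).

ΔT = 266.0 K. Constrained thermal stress σ = E·α·ΔT = 405.0×10³ MPa × 4.50×10⁻⁶ × 266.0 = 485 MPa (compressive).

485 MPa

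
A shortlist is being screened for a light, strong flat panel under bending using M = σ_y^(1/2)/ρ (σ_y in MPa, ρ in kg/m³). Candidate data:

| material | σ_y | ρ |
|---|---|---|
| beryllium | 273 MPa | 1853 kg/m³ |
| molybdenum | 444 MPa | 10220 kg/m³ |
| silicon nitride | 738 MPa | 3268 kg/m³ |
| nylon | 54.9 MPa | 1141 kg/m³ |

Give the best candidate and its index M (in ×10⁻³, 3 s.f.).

beryllium, M = 8.92×10⁻³

Per-candidate index values:
  beryllium: M = 8.92×10⁻³
  silicon nitride: M = 8.31×10⁻³
  nylon: M = 6.49×10⁻³
  molybdenum: M = 2.06×10⁻³
The maximum is for beryllium.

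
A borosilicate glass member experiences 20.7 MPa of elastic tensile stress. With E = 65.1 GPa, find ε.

ε = σ/E = 20.7 / 65100 = 3.18×10⁻⁴.

3.18×10⁻⁴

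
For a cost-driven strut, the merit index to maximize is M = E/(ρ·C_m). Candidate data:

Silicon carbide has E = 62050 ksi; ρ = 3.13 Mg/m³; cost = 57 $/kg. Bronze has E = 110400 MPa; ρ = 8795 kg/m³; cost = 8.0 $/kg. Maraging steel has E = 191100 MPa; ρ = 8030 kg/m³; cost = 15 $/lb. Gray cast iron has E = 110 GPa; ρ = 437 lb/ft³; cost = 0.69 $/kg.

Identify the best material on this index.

Convert each candidate to consistent units, then evaluate M:
  silicon carbide: E = 427.8 GPa, ρ = 3130 kg/m³, cost = 57.00 $/kg
  bronze: E = 110.4 GPa, ρ = 8795 kg/m³, cost = 8.000 $/kg
  maraging steel: E = 191.1 GPa, ρ = 8030 kg/m³, cost = 33.07 $/kg
  gray cast iron: E = 110.0 GPa, ρ = 7000 kg/m³, cost = 0.6900 $/kg
  gray cast iron: M = 22.8 MN·m per $
  silicon carbide: M = 2.40 MN·m per $
  bronze: M = 1.57 MN·m per $
  maraging steel: M = 0.720 MN·m per $
Highest index: gray cast iron.

gray cast iron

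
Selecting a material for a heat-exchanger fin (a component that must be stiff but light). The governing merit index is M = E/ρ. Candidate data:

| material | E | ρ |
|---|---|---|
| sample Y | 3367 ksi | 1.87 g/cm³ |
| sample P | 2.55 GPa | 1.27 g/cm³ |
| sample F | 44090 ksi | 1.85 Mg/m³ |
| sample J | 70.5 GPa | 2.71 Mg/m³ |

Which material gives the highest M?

sample F

Normalizing units and computing the index:
  sample Y: E = 23.21 GPa, ρ = 1870 kg/m³
  sample P: E = 2.550 GPa, ρ = 1270 kg/m³
  sample F: E = 304.0 GPa, ρ = 1850 kg/m³
  sample J: E = 70.50 GPa, ρ = 2710 kg/m³
  sample F: M = 164 MN·m/kg
  sample J: M = 26.0 MN·m/kg
  sample Y: M = 12.4 MN·m/kg
  sample P: M = 2.01 MN·m/kg
Sample F ranks first.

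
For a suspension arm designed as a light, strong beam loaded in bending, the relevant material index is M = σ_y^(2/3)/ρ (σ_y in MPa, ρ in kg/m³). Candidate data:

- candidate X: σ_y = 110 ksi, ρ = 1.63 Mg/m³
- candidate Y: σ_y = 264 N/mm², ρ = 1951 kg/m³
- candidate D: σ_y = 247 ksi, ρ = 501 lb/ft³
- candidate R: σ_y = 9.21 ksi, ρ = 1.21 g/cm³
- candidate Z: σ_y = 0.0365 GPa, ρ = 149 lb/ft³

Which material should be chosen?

candidate X

Putting every candidate on a common basis:
  candidate X: σ_y = 758.4 MPa, ρ = 1630 kg/m³
  candidate Y: σ_y = 264.0 MPa, ρ = 1951 kg/m³
  candidate D: σ_y = 1703 MPa, ρ = 8025 kg/m³
  candidate R: σ_y = 63.50 MPa, ρ = 1210 kg/m³
  candidate Z: σ_y = 36.50 MPa, ρ = 2387 kg/m³
  candidate X: M = 51.0×10⁻³
  candidate Y: M = 21.1×10⁻³
  candidate D: M = 17.8×10⁻³
  candidate R: M = 13.2×10⁻³
  candidate Z: M = 4.61×10⁻³
Candidate X ranks first.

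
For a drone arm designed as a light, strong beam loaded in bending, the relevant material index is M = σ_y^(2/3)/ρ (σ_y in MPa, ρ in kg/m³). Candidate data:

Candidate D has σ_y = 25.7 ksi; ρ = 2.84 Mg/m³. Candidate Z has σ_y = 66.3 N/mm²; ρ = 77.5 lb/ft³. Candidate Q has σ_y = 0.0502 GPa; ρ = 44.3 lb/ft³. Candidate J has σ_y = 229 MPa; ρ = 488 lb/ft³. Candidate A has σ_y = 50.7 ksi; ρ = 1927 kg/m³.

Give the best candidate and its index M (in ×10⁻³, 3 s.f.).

In SI units:
  candidate D: σ_y = 177.2 MPa, ρ = 2840 kg/m³
  candidate Z: σ_y = 66.30 MPa, ρ = 1241 kg/m³
  candidate Q: σ_y = 50.20 MPa, ρ = 709.6 kg/m³
  candidate J: σ_y = 229.0 MPa, ρ = 7817 kg/m³
  candidate A: σ_y = 349.6 MPa, ρ = 1927 kg/m³
  candidate A: M = 25.8×10⁻³
  candidate Q: M = 19.2×10⁻³
  candidate Z: M = 13.2×10⁻³
  candidate D: M = 11.1×10⁻³
  candidate J: M = 4.79×10⁻³
The maximum is for candidate A.

candidate A, M = 25.8×10⁻³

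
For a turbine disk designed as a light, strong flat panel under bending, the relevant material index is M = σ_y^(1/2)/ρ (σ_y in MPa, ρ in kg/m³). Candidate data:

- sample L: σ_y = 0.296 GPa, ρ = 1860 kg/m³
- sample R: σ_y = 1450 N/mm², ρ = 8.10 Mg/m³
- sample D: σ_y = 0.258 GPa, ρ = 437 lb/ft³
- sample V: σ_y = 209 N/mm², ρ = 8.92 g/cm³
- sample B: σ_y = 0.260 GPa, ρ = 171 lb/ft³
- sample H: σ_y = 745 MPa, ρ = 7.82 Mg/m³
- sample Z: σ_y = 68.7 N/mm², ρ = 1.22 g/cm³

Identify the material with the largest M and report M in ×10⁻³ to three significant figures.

Putting every candidate on a common basis:
  sample L: σ_y = 296.0 MPa, ρ = 1860 kg/m³
  sample R: σ_y = 1450 MPa, ρ = 8100 kg/m³
  sample D: σ_y = 258.0 MPa, ρ = 7000 kg/m³
  sample V: σ_y = 209.0 MPa, ρ = 8920 kg/m³
  sample B: σ_y = 260.0 MPa, ρ = 2739 kg/m³
  sample H: σ_y = 745.0 MPa, ρ = 7820 kg/m³
  sample Z: σ_y = 68.70 MPa, ρ = 1220 kg/m³
  sample L: M = 9.25×10⁻³
  sample Z: M = 6.79×10⁻³
  sample B: M = 5.89×10⁻³
  sample R: M = 4.70×10⁻³
  sample H: M = 3.49×10⁻³
  sample D: M = 2.29×10⁻³
  sample V: M = 1.62×10⁻³
Sample L ranks first.

sample L, M = 9.25×10⁻³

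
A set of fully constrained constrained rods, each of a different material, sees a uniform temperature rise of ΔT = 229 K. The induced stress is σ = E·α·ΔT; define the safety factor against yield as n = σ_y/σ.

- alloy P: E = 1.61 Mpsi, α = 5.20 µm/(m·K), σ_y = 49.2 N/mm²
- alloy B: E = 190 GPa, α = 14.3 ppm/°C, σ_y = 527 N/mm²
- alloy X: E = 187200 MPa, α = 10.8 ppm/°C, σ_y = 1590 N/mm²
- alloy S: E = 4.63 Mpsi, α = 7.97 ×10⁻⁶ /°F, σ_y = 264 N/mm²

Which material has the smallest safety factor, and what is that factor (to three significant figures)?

alloy B, n = 0.847

In consistent units (E in GPa, α in ×10⁻⁶/K, σ_y in MPa):
  alloy P: E = 11.10, α = 5.20, σ_y = 49.20 → σ = 13.2 MPa, n = 3.72
  alloy B: E = 190.0, α = 14.3, σ_y = 527.0 → σ = 622 MPa, n = 0.847
  alloy X: E = 187.2, α = 10.8, σ_y = 1590 → σ = 463 MPa, n = 3.43
  alloy S: E = 31.92, α = 14.3, σ_y = 264.0 → σ = 105 MPa, n = 2.52
Smallest n: alloy B with n = 0.847.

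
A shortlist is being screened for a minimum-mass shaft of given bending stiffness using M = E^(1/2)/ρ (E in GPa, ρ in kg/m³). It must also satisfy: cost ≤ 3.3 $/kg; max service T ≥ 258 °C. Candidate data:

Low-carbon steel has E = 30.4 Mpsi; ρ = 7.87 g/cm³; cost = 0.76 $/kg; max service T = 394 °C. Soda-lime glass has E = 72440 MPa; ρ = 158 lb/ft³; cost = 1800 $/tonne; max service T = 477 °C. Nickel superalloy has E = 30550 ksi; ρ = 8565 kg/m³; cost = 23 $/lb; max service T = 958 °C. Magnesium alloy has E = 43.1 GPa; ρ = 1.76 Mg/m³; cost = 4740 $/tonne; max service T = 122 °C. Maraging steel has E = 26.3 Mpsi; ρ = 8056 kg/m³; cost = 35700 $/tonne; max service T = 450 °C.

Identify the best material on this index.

Screen on constraints: cost ≤ 3.3 $/kg; max service T ≥ 258 °C. Survivors: low-carbon steel, soda-lime glass.
In SI units:
  low-carbon steel: E = 209.6 GPa, ρ = 7870 kg/m³
  soda-lime glass: E = 72.44 GPa, ρ = 2531 kg/m³
  soda-lime glass: M = 3.36×10⁻³
  low-carbon steel: M = 1.84×10⁻³
The maximum is for soda-lime glass.

soda-lime glass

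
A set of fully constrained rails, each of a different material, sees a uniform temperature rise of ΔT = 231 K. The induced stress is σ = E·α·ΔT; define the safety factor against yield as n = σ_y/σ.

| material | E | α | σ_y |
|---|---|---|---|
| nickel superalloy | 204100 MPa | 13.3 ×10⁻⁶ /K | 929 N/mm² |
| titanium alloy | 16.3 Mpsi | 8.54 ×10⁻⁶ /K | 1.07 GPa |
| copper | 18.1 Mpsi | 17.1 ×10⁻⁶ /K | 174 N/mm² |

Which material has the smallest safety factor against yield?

copper

Converting E to GPa, α to ×10⁻⁶/K, σ_y to MPa, then σ and n for each:
  nickel superalloy: E = 204.1, α = 13.3, σ_y = 929.0 → σ = 627 MPa, n = 1.48
  titanium alloy: E = 112.4, α = 8.54, σ_y = 1070 → σ = 222 MPa, n = 4.83
  copper: E = 124.8, α = 17.1, σ_y = 174.0 → σ = 493 MPa, n = 0.353
The minimum is copper at n = 0.353.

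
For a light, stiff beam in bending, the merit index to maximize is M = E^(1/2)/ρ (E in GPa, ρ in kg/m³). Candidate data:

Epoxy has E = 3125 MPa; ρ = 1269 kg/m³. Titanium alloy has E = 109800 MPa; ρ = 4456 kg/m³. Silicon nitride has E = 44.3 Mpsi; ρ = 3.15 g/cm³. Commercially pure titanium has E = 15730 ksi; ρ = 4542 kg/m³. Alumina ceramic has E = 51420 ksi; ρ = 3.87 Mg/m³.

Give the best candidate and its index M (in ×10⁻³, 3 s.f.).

silicon nitride, M = 5.55×10⁻³

After converting to SI:
  epoxy: E = 3.125 GPa, ρ = 1269 kg/m³
  titanium alloy: E = 109.8 GPa, ρ = 4456 kg/m³
  silicon nitride: E = 305.4 GPa, ρ = 3150 kg/m³
  commercially pure titanium: E = 108.5 GPa, ρ = 4542 kg/m³
  alumina ceramic: E = 354.5 GPa, ρ = 3870 kg/m³
  silicon nitride: M = 5.55×10⁻³
  alumina ceramic: M = 4.87×10⁻³
  titanium alloy: M = 2.35×10⁻³
  commercially pure titanium: M = 2.29×10⁻³
  epoxy: M = 1.39×10⁻³
The maximum is for silicon nitride.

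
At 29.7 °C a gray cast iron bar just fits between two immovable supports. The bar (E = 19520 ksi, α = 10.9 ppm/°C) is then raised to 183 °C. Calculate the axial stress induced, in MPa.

E = 19520 ksi = 134.6 GPa.
ΔT = 153.3 K. Constrained thermal stress σ = E·α·ΔT = 134.6×10³ MPa × 10.9×10⁻⁶ × 153.3 = 225 MPa (compressive).

225 MPa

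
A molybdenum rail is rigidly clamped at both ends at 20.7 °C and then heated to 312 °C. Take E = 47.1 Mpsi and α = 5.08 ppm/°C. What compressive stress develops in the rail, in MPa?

481 MPa

E = 47.1 Mpsi = 324.7 GPa.
ΔT = 291.3 K. Constrained thermal stress σ = E·α·ΔT = 324.7×10³ MPa × 5.08×10⁻⁶ × 291.3 = 481 MPa (compressive).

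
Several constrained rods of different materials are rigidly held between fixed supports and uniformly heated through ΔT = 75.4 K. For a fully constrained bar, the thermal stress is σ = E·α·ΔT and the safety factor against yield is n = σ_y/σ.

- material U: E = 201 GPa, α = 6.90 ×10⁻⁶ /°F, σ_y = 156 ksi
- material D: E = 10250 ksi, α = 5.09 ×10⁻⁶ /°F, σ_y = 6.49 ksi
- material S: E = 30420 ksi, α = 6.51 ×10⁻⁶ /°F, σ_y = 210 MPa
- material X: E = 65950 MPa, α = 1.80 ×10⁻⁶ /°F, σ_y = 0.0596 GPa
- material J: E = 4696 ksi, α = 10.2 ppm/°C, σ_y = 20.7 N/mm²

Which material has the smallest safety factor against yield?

With everything in SI (GPa, ×10⁻⁶/K, MPa):
  material U: E = 201.0, α = 12.4, σ_y = 1076 → σ = 188 MPa, n = 5.71
  material D: E = 70.67, α = 9.16, σ_y = 44.75 → σ = 48.8 MPa, n = 0.917
  material S: E = 209.7, α = 11.7, σ_y = 210.0 → σ = 185 MPa, n = 1.13
  material X: E = 65.95, α = 3.24, σ_y = 59.60 → σ = 16.1 MPa, n = 3.70
  material J: E = 32.38, α = 10.2, σ_y = 20.70 → σ = 24.9 MPa, n = 0.831
Material J has the lowest safety factor, n = 0.831.

material J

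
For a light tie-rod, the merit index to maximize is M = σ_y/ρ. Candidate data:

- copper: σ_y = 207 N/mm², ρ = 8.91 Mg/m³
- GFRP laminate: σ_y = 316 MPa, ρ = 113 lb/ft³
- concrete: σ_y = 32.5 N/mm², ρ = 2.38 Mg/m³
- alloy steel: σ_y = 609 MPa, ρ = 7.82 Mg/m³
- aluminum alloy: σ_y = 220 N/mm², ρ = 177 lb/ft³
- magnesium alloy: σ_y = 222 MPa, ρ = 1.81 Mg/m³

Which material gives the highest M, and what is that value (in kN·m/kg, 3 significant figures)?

Putting every candidate on a common basis:
  copper: σ_y = 207.0 MPa, ρ = 8910 kg/m³
  GFRP laminate: σ_y = 316.0 MPa, ρ = 1810 kg/m³
  concrete: σ_y = 32.50 MPa, ρ = 2380 kg/m³
  alloy steel: σ_y = 609.0 MPa, ρ = 7820 kg/m³
  aluminum alloy: σ_y = 220.0 MPa, ρ = 2835 kg/m³
  magnesium alloy: σ_y = 222.0 MPa, ρ = 1810 kg/m³
  GFRP laminate: M = 175 kN·m/kg
  magnesium alloy: M = 123 kN·m/kg
  alloy steel: M = 77.9 kN·m/kg
  aluminum alloy: M = 77.6 kN·m/kg
  copper: M = 23.2 kN·m/kg
  concrete: M = 13.7 kN·m/kg
The maximum is for GFRP laminate.

GFRP laminate, M = 175 kN·m/kg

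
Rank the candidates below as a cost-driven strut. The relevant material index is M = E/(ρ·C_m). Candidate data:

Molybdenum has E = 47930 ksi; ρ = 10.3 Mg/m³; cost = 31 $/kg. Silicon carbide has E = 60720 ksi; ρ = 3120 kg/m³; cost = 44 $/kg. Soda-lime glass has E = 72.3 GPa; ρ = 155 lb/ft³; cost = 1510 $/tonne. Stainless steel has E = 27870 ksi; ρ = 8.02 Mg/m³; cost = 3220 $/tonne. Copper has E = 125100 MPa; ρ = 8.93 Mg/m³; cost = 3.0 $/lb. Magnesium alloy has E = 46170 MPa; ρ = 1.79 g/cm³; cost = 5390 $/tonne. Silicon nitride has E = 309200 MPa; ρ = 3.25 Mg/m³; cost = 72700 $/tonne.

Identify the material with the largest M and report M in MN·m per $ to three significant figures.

Normalizing units and computing the index:
  molybdenum: E = 330.5 GPa, ρ = 10300 kg/m³, cost = 31.00 $/kg
  silicon carbide: E = 418.6 GPa, ρ = 3120 kg/m³, cost = 44.00 $/kg
  soda-lime glass: E = 72.30 GPa, ρ = 2483 kg/m³, cost = 1.510 $/kg
  stainless steel: E = 192.2 GPa, ρ = 8020 kg/m³, cost = 3.220 $/kg
  copper: E = 125.1 GPa, ρ = 8930 kg/m³, cost = 6.614 $/kg
  magnesium alloy: E = 46.17 GPa, ρ = 1790 kg/m³, cost = 5.390 $/kg
  silicon nitride: E = 309.2 GPa, ρ = 3250 kg/m³, cost = 72.70 $/kg
  soda-lime glass: M = 19.3 MN·m per $
  stainless steel: M = 7.44 MN·m per $
  magnesium alloy: M = 4.79 MN·m per $
  silicon carbide: M = 3.05 MN·m per $
  copper: M = 2.12 MN·m per $
  silicon nitride: M = 1.31 MN·m per $
  molybdenum: M = 1.03 MN·m per $
The maximum is for soda-lime glass.

soda-lime glass, M = 19.3 MN·m per $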